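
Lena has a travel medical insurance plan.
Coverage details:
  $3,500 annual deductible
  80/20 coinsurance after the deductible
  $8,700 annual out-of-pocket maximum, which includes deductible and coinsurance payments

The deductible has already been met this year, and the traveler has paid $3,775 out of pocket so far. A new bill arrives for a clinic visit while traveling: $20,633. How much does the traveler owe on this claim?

The deductible is already satisfied, so the full bill goes to coinsurance.
Traveler's 20% share of $20,633 is $4,126.60.
Cumulative spending $3,775 + $4,126.60 = $7,901.60 stays under the $8,700 maximum.

$4,126.60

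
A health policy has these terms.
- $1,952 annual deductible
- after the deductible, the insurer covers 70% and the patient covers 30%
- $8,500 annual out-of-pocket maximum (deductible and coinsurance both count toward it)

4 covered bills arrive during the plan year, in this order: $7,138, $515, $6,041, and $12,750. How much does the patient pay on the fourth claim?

Bill 1, $7,138: $1,952 to deductible, leaving $5,186; patient's 30% is $1,555.80. Patient pays $3,507.80; OOP now $3,507.80.
Bill 2, $515: deductible already satisfied, so patient's share is 30% × $515 = $154.50. Patient pays $154.50; OOP now $3,662.30.
Bill 3, $6,041: deductible met; 30% of $6,041 = $1,812.30. Patient owes $1,812.30 (running OOP $5,474.60).
Bill 4, $12,750: 30% coinsurance on $12,750 = $3,825. OOP would hit $9,299.60 > $8,500, so the cap limits the patient to $8,500 − $5,474.60 = $3,025.40.

$3,025.40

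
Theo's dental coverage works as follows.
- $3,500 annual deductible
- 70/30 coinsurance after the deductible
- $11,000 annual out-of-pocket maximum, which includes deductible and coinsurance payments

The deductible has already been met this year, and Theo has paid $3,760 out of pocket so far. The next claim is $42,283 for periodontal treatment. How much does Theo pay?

With the deductible met, the entire $42,283 is subject to coinsurance.
30% of $42,283 = $12,684.90 falls to the patient.
Year-to-date out-of-pocket would reach $3,760 + $12,684.90 = $16,444.90, above the $11,000 maximum, so the patient pays only $11,000 − $3,760 = $7,240.

$7,240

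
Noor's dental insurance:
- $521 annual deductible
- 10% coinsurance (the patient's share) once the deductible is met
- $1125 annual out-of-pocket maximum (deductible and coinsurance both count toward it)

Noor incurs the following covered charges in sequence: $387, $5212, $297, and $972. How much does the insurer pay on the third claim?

$267.30

#1 ($387): entire amount goes to the deductible. Patient owes $387 (running OOP $387). Plan pays $387 − $387 = $0.
#2 ($5212): $134 finishes the deductible; $5078 goes to coinsurance; patient's 10% is $507.80. Cost to patient: $641.80. OOP to date $1028.80. Plan pays $5212 − $641.80 = $4570.20.
#3 ($297): 10% coinsurance on $297 = $29.70. Patient pays $29.70; OOP now $1058.50. Plan pays $297 − $29.70 = $267.30.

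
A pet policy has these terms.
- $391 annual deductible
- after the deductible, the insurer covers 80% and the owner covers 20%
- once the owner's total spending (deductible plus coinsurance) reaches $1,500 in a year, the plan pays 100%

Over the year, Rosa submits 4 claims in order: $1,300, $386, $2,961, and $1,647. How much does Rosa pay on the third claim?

$592.20

Bill 1, $1,300: deductible takes $391, $909 remains; owner's 20% is $181.80. Owner pays $572.80; OOP now $572.80.
Bill 2, $386: deductible already satisfied, so owner's share is 20% × $386 = $77.20. Owner owes $77.20 (running OOP $650).
Bill 3, $2,961: 20% coinsurance on $2,961 = $592.20. Cost to owner: $592.20. OOP to date $1,242.20.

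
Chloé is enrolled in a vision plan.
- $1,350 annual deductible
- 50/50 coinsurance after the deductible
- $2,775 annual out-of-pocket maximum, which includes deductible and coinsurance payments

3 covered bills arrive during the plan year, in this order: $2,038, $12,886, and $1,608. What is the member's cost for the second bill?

#1 ($2,038): $1,350 finishes the deductible; $688 goes to coinsurance; 50% of $688 = $344. Cost to member: $1,694. OOP to date $1,694.
#2 ($12,886): deductible met; 50% of $12,886 = $6,443. That would push OOP to $8,137, over the $2,775 cap, so member pays $2,775 − $1,694 = $1,081.

$1,081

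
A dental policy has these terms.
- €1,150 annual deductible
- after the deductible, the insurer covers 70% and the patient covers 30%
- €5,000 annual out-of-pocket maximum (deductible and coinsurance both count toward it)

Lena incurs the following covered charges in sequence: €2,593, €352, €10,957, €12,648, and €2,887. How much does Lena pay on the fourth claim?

#1 (€2,593): €1,150 to deductible, leaving €1,443; 30% of €1,443 = €432.90. Patient pays €1,582.90; OOP now €1,582.90.
#2 (€352): deductible already satisfied, so patient's share is 30% × €352 = €105.60. Cost to patient: €105.60. OOP to date €1,688.50.
#3 (€10,957): deductible met; 30% of €10,957 = €3,287.10. Patient pays €3,287.10; OOP now €4,975.60.
#4 (€12,648): deductible met; 30% of €12,648 = €3,794.40. Adding that to €4,975.60 gives €8,770, past the €5,000 cap; patient pays only €5,000 − €4,975.60 = €24.40.

€24.40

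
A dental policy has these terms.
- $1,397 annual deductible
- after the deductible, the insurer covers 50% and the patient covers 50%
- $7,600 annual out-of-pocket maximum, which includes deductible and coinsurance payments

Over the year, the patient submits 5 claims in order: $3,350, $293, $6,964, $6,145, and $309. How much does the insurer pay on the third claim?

#1 ($3,350): $1,397 to deductible, leaving $1,953; coinsurance $1,953 × 50% = $976.50. Patient pays $2,373.50; OOP now $2,373.50. Insurer: $3,350 − $2,373.50 = $976.50.
#2 ($293): deductible already satisfied, so patient's share is 50% × $293 = $146.50. Patient owes $146.50 (running OOP $2,520). Plan pays $293 − $146.50 = $146.50.
#3 ($6,964): 50% coinsurance on $6,964 = $3,482. Cost to patient: $3,482. OOP to date $6,002. Insurer: $6,964 − $3,482 = $3,482.

$3,482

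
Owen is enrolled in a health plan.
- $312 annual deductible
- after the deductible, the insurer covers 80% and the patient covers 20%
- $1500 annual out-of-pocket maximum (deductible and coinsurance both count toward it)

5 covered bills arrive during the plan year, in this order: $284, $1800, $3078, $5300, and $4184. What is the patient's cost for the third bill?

$615.60

Bill 1, $284: all of it applies to the deductible. Cost to patient: $284. OOP to date $284.
Bill 2, $1800: $28 finishes the deductible; $1772 goes to coinsurance; coinsurance $1772 × 20% = $354.40. Cost to patient: $382.40. OOP to date $666.40.
Bill 3, $3078: 20% coinsurance on $3078 = $615.60. Patient owes $615.60 (running OOP $1282).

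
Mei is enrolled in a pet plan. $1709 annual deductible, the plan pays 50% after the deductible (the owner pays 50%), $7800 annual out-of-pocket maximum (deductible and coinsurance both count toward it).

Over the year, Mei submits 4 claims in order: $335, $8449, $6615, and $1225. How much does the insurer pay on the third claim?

Bill 1, $335: fully absorbed by the deductible. Cost to owner: $335. OOP to date $335. Insurer: $335 − $335 = $0.
Bill 2, $8449: $1374 finishes the deductible; $7075 goes to coinsurance; 50% of $7075 = $3537.50. Owner owes $4911.50 (running OOP $5246.50). Plan pays $8449 − $4911.50 = $3537.50.
Bill 3, $6615: deductible already satisfied, so owner's share is 50% × $6615 = $3307.50. That would push OOP to $8554, over the $7800 cap, so owner pays $7800 − $5246.50 = $2553.50. Insurer: $6615 − $2553.50 = $4061.50.

$4061.50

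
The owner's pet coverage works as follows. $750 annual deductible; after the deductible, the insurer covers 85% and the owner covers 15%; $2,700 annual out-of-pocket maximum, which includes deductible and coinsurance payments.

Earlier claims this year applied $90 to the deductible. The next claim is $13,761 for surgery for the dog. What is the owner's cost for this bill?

$2,610

Deductible still to meet: $750 − $90 = $660.
That leaves $13,761 − $660 = $13,101 for coinsurance.
15% of $13,101 = $1,965.15 falls to the owner.
So the owner owes $660 + $1,965.15 = $2,625.15 before any cap.
Year-to-date out-of-pocket would reach $90 + $2,625.15 = $2,715.15, above the $2,700 maximum, so the owner pays only $2,700 − $90 = $2,610.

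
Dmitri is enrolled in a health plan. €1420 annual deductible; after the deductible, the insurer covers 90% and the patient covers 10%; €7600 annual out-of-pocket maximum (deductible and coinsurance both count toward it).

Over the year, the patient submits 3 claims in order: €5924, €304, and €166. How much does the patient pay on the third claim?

Claim 1 (€5924): €1420 to deductible, leaving €4504; coinsurance €4504 × 10% = €450.40. Patient owes €1870.40 (running OOP €1870.40).
Claim 2 (€304): deductible already satisfied, so patient's share is 10% × €304 = €30.40. Cost to patient: €30.40. OOP to date €1900.80.
Claim 3 (€166): deductible met; 10% of €166 = €16.60. Patient owes €16.60 (running OOP €1917.40).

€16.60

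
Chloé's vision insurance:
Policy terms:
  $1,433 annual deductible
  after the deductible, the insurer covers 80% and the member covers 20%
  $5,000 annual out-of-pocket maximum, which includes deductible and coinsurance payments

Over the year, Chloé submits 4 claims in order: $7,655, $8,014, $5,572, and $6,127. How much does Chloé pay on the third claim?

$719.80

#1 ($7,655): $1,433 to deductible, leaving $6,222; 20% of $6,222 = $1,244.40. Cost to member: $2,677.40. OOP to date $2,677.40.
#2 ($8,014): deductible already satisfied, so member's share is 20% × $8,014 = $1,602.80. Cost to member: $1,602.80. OOP to date $4,280.20.
#3 ($5,572): deductible already satisfied, so member's share is 20% × $5,572 = $1,114.40. OOP would hit $5,394.60 > $5,000, so the cap limits the member to $5,000 − $4,280.20 = $719.80.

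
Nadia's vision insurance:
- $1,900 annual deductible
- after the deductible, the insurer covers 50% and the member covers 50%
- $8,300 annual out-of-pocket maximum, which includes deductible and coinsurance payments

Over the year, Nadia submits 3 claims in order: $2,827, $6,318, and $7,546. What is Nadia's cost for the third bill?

$2,777.50

Claim 1 — $2,827: deductible takes $1,900, $927 remains; 50% of $927 = $463.50. Member owes $2,363.50 (running OOP $2,363.50).
Claim 2 — $6,318: deductible already satisfied, so member's share is 50% × $6,318 = $3,159. Member owes $3,159 (running OOP $5,522.50).
Claim 3 — $7,546: 50% coinsurance on $7,546 = $3,773. That would push OOP to $9,295.50, over the $8,300 cap, so member pays $8,300 − $5,522.50 = $2,777.50.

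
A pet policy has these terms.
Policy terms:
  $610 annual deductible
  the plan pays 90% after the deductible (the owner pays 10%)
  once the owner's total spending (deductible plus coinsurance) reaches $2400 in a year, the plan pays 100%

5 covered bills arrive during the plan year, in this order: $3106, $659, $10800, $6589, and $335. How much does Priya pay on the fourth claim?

#1 ($3106): $610 finishes the deductible; $2496 goes to coinsurance; owner's 10% is $249.60. Cost to owner: $859.60. OOP to date $859.60.
#2 ($659): 10% coinsurance on $659 = $65.90. Cost to owner: $65.90. OOP to date $925.50.
#3 ($10800): deductible met; 10% of $10800 = $1080. Owner owes $1080 (running OOP $2005.50).
#4 ($6589): 10% coinsurance on $6589 = $658.90. Adding that to $2005.50 gives $2664.40, past the $2400 cap; owner pays only $2400 − $2005.50 = $394.50.

$394.50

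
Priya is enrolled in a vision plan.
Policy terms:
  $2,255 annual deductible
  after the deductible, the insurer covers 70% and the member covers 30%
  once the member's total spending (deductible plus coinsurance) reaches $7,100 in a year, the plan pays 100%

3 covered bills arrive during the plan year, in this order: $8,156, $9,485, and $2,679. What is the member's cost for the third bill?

$229.20

#1 ($8,156): $2,255 finishes the deductible; $5,901 goes to coinsurance; 30% of $5,901 = $1,770.30. Cost to member: $4,025.30. OOP to date $4,025.30.
#2 ($9,485): deductible already satisfied, so member's share is 30% × $9,485 = $2,845.50. Member pays $2,845.50; OOP now $6,870.80.
#3 ($2,679): 30% coinsurance on $2,679 = $803.70. Adding that to $6,870.80 gives $7,674.50, past the $7,100 cap; member pays only $7,100 − $6,870.80 = $229.20.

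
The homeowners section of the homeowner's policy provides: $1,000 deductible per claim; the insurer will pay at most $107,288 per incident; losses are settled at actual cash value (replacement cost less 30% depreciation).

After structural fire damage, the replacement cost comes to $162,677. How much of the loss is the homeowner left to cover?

Depreciate 30%: the covered value is $162,677 × 0.7 = $113,873.90.
After the deductible, $113,873.90 − $1,000 = $112,873.90 remains.
$112,873.90 exceeds the $107,288 limit, so the insurer pays the limit: $107,288.
The homeowner bears the rest of the original loss: $162,677 − $107,288 = $55,389.

$55,389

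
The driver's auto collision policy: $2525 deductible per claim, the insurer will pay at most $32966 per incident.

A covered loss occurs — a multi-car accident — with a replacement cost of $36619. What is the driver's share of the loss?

$3653

Subtract the deductible: $36619 − $2525 = $34094.
Since $34094 > $32966, the payout is capped at $32966.
The driver bears the rest of the original loss: $36619 − $32966 = $3653.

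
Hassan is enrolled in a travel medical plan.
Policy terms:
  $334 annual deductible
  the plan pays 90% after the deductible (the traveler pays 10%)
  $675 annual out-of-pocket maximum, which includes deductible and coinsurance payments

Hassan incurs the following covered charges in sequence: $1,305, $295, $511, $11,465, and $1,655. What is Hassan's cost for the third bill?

Bill 1, $1,305: $334 to deductible, leaving $971; traveler's 10% is $97.10. Cost to traveler: $431.10. OOP to date $431.10.
Bill 2, $295: deductible already satisfied, so traveler's share is 10% × $295 = $29.50. Traveler owes $29.50 (running OOP $460.60).
Bill 3, $511: 10% coinsurance on $511 = $51.10. Cost to traveler: $51.10. OOP to date $511.70.

$51.10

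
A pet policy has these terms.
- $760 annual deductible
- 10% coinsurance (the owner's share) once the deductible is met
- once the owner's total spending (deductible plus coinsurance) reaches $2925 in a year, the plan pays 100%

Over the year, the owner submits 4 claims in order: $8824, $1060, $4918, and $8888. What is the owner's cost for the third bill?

Claim 1 — $8824: $760 finishes the deductible; $8064 goes to coinsurance; owner's 10% is $806.40. Cost to owner: $1566.40. OOP to date $1566.40.
Claim 2 — $1060: 10% coinsurance on $1060 = $106. Owner pays $106; OOP now $1672.40.
Claim 3 — $4918: 10% coinsurance on $4918 = $491.80. Owner owes $491.80 (running OOP $2164.20).

$491.80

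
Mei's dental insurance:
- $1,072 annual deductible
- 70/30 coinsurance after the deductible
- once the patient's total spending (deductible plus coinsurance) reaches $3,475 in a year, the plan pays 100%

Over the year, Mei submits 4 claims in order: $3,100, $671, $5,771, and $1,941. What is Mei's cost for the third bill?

$1,593.30

#1 ($3,100): deductible takes $1,072, $2,028 remains; 30% of $2,028 = $608.40. Patient pays $1,680.40; OOP now $1,680.40.
#2 ($671): deductible already satisfied, so patient's share is 30% × $671 = $201.30. Patient pays $201.30; OOP now $1,881.70.
#3 ($5,771): deductible already satisfied, so patient's share is 30% × $5,771 = $1,731.30. OOP would hit $3,613 > $3,475, so the cap limits the patient to $3,475 − $1,881.70 = $1,593.30.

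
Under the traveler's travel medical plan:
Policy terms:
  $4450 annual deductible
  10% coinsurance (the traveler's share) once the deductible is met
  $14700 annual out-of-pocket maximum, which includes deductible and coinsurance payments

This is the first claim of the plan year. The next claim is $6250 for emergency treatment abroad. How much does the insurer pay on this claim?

Deductible not yet touched, so the first $4450 of the bill goes to the deductible.
That leaves $6250 − $4450 = $1800 for coinsurance.
Traveler's 10% share of $1800 is $180.
So the traveler owes $4450 + $180 = $4630 before any cap.
Total out-of-pocket so far would be $0 + $4630 = $4630, below the $14700 cap — no reduction.
Insurer pays the balance: $6250 − $4630 = $1620.

$1620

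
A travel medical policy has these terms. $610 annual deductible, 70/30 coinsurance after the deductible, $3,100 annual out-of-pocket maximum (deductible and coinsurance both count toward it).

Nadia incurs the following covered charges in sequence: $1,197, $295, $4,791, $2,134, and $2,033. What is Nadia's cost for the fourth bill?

Claim 1 ($1,197): $610 finishes the deductible; $587 goes to coinsurance; traveler's 30% is $176.10. Cost to traveler: $786.10. OOP to date $786.10.
Claim 2 ($295): 30% coinsurance on $295 = $88.50. Cost to traveler: $88.50. OOP to date $874.60.
Claim 3 ($4,791): deductible already satisfied, so traveler's share is 30% × $4,791 = $1,437.30. Traveler pays $1,437.30; OOP now $2,311.90.
Claim 4 ($2,134): deductible met; 30% of $2,134 = $640.20. Traveler owes $640.20 (running OOP $2,952.10).

$640.20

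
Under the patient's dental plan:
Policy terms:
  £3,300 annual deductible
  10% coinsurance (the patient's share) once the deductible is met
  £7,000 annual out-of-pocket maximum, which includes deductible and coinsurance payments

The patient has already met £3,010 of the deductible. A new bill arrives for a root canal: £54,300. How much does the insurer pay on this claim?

Remaining deductible: £3,300 − £3,010 = £290.
After the £290 deductible portion, £54,300 − £290 = £54,010 is subject to coinsurance.
Coinsurance: £54,010 × 10% = £5,401.
Patient responsibility before any cap: £290 + £5,401 = £5,691.
Year-to-date out-of-pocket would reach £3,010 + £5,691 = £8,701, above the £7,000 maximum, so the patient pays only £7,000 − £3,010 = £3,990.
The insurer covers the remainder: £54,300 − £3,990 = £50,310.

£50,310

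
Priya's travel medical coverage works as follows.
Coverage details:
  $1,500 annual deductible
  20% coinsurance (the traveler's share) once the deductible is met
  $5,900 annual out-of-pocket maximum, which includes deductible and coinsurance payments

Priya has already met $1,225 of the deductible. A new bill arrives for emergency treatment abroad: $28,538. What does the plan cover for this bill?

$23,863

Remaining deductible: $1,500 − $1,225 = $275.
That leaves $28,538 − $275 = $28,263 for coinsurance.
20% of $28,263 = $5,652.60 falls to the traveler.
So the traveler owes $275 + $5,652.60 = $5,927.60 before any cap.
Year-to-date out-of-pocket would reach $1,225 + $5,927.60 = $7,152.60, above the $5,900 maximum, so the traveler pays only $5,900 − $1,225 = $4,675.
The plan picks up $28,538 − $4,675 = $23,863.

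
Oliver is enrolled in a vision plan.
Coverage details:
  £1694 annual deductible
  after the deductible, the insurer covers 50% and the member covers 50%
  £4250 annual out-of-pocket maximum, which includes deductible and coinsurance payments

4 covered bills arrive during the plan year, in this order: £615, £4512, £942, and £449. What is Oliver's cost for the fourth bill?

Claim 1 — £615: entire amount goes to the deductible. Member pays £615; OOP now £615.
Claim 2 — £4512: deductible takes £1079, £3433 remains; member's 50% is £1716.50. Cost to member: £2795.50. OOP to date £3410.50.
Claim 3 — £942: 50% coinsurance on £942 = £471. Member pays £471; OOP now £3881.50.
Claim 4 — £449: 50% coinsurance on £449 = £224.50. Member owes £224.50 (running OOP £4106).

£224.50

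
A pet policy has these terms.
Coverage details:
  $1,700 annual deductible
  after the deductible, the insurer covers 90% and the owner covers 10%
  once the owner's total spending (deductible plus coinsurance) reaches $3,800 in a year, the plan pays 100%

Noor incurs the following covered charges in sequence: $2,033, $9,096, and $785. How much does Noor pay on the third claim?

$78.50

#1 ($2,033): $1,700 finishes the deductible; $333 goes to coinsurance; 10% of $333 = $33.30. Cost to owner: $1,733.30. OOP to date $1,733.30.
#2 ($9,096): deductible already satisfied, so owner's share is 10% × $9,096 = $909.60. Owner owes $909.60 (running OOP $2,642.90).
#3 ($785): deductible met; 10% of $785 = $78.50. Owner pays $78.50; OOP now $2,721.40.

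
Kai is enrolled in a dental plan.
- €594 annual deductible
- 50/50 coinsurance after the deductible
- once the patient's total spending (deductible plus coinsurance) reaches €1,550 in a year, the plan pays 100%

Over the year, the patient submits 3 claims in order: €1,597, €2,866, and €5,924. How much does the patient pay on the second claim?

€454.50

#1 (€1,597): €594 finishes the deductible; €1,003 goes to coinsurance; coinsurance €1,003 × 50% = €501.50. Cost to patient: €1,095.50. OOP to date €1,095.50.
#2 (€2,866): deductible already satisfied, so patient's share is 50% × €2,866 = €1,433. OOP would hit €2,528.50 > €1,550, so the cap limits the patient to €1,550 − €1,095.50 = €454.50.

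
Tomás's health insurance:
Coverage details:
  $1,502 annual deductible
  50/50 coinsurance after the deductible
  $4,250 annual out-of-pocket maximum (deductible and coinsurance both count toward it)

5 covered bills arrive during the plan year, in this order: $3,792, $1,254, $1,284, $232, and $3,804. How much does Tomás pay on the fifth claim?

$218

Bill 1, $3,792: deductible takes $1,502, $2,290 remains; patient's 50% is $1,145. Patient owes $2,647 (running OOP $2,647).
Bill 2, $1,254: deductible already satisfied, so patient's share is 50% × $1,254 = $627. Patient owes $627 (running OOP $3,274).
Bill 3, $1,284: deductible already satisfied, so patient's share is 50% × $1,284 = $642. Cost to patient: $642. OOP to date $3,916.
Bill 4, $232: deductible met; 50% of $232 = $116. Patient owes $116 (running OOP $4,032).
Bill 5, $3,804: 50% coinsurance on $3,804 = $1,902. OOP would hit $5,934 > $4,250, so the cap limits the patient to $4,250 − $4,032 = $218.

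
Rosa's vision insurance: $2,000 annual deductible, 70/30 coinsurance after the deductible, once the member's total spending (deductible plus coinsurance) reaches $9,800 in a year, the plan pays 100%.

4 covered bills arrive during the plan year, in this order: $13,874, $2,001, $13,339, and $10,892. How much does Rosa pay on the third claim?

$3,637.50

#1 ($13,874): $2,000 finishes the deductible; $11,874 goes to coinsurance; member's 30% is $3,562.20. Member owes $5,562.20 (running OOP $5,562.20).
#2 ($2,001): 30% coinsurance on $2,001 = $600.30. Member owes $600.30 (running OOP $6,162.50).
#3 ($13,339): deductible already satisfied, so member's share is 30% × $13,339 = $4,001.70. That would push OOP to $10,164.20, over the $9,800 cap, so member pays $9,800 − $6,162.50 = $3,637.50.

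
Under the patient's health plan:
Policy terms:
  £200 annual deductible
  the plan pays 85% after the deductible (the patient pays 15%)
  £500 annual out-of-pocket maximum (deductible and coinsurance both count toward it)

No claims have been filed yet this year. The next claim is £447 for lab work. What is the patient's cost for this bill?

£237.05

Deductible not yet touched, so the first £200 of the bill goes to the deductible.
After the £200 deductible portion, £447 − £200 = £247 is subject to coinsurance.
Coinsurance: £247 × 15% = £37.05.
So the patient owes £200 + £37.05 = £237.05 before any cap.
Year-to-date out-of-pocket becomes £0 + £237.05 = £237.05, still under the £500 maximum, so no cap applies.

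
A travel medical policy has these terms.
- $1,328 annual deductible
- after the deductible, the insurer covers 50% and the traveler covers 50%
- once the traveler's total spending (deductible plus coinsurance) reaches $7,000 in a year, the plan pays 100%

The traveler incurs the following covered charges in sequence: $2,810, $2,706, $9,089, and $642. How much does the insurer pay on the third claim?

Claim 1 — $2,810: $1,328 to deductible, leaving $1,482; traveler's 50% is $741. Traveler owes $2,069 (running OOP $2,069). Plan pays $2,810 − $2,069 = $741.
Claim 2 — $2,706: 50% coinsurance on $2,706 = $1,353. Traveler owes $1,353 (running OOP $3,422). Insurer: $2,706 − $1,353 = $1,353.
Claim 3 — $9,089: deductible already satisfied, so traveler's share is 50% × $9,089 = $4,544.50. OOP would hit $7,966.50 > $7,000, so the cap limits the traveler to $7,000 − $3,422 = $3,578. Insurer: $9,089 − $3,578 = $5,511.

$5,511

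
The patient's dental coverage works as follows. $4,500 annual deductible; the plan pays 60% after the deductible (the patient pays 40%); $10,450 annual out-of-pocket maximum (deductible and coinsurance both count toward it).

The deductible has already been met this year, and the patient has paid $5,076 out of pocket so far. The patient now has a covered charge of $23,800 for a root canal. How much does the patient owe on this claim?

$5,374

With the deductible met, the entire $23,800 is subject to coinsurance.
Patient's 40% share of $23,800 is $9,520.
That would bring total out-of-pocket to $14,596, past the $10,450 cap. The patient is capped at $10,450 − $5,076 = $5,374 on this claim.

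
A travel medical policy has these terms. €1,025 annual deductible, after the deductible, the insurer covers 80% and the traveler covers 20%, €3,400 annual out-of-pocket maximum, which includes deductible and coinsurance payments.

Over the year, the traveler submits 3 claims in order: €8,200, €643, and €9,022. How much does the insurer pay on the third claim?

€8,210.60

Claim 1 (€8,200): €1,025 to deductible, leaving €7,175; traveler's 20% is €1,435. Traveler pays €2,460; OOP now €2,460. Plan pays €8,200 − €2,460 = €5,740.
Claim 2 (€643): deductible already satisfied, so traveler's share is 20% × €643 = €128.60. Cost to traveler: €128.60. OOP to date €2,588.60. Insurer: €643 − €128.60 = €514.40.
Claim 3 (€9,022): 20% coinsurance on €9,022 = €1,804.40. Adding that to €2,588.60 gives €4,393, past the €3,400 cap; traveler pays only €3,400 − €2,588.60 = €811.40. Insurer: €9,022 − €811.40 = €8,210.60.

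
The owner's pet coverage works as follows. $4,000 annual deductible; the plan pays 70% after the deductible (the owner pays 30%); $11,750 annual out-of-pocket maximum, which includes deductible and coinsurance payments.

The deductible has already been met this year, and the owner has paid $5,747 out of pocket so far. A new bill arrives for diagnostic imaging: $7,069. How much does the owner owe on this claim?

$2,120.70

With the deductible met, the entire $7,069 is subject to coinsurance.
Owner's 30% share of $7,069 is $2,120.70.
Cumulative spending $5,747 + $2,120.70 = $7,867.70 stays under the $11,750 maximum.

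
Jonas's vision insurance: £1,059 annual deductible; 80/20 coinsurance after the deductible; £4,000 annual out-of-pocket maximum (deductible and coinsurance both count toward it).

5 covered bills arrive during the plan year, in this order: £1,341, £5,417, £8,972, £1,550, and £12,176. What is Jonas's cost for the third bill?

£1,794.40

Claim 1 — £1,341: deductible takes £1,059, £282 remains; 20% of £282 = £56.40. Member pays £1,115.40; OOP now £1,115.40.
Claim 2 — £5,417: deductible met; 20% of £5,417 = £1,083.40. Cost to member: £1,083.40. OOP to date £2,198.80.
Claim 3 — £8,972: deductible already satisfied, so member's share is 20% × £8,972 = £1,794.40. Cost to member: £1,794.40. OOP to date £3,993.20.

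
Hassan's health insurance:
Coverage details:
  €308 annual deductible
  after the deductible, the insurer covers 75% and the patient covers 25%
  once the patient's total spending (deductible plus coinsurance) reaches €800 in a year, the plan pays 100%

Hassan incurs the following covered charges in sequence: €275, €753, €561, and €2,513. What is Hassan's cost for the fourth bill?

€171.75

Bill 1, €275: all of it applies to the deductible. Patient owes €275 (running OOP €275).
Bill 2, €753: €33 to deductible, leaving €720; patient's 25% is €180. Cost to patient: €213. OOP to date €488.
Bill 3, €561: 25% coinsurance on €561 = €140.25. Patient pays €140.25; OOP now €628.25.
Bill 4, €2,513: deductible already satisfied, so patient's share is 25% × €2,513 = €628.25. OOP would hit €1,256.50 > €800, so the cap limits the patient to €800 − €628.25 = €171.75.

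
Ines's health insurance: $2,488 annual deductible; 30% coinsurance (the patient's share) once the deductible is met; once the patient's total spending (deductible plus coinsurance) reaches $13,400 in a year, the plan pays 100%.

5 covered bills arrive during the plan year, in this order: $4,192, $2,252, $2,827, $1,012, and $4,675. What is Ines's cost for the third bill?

#1 ($4,192): $2,488 finishes the deductible; $1,704 goes to coinsurance; patient's 30% is $511.20. Patient owes $2,999.20 (running OOP $2,999.20).
#2 ($2,252): deductible met; 30% of $2,252 = $675.60. Cost to patient: $675.60. OOP to date $3,674.80.
#3 ($2,827): deductible already satisfied, so patient's share is 30% × $2,827 = $848.10. Patient owes $848.10 (running OOP $4,522.90).

$848.10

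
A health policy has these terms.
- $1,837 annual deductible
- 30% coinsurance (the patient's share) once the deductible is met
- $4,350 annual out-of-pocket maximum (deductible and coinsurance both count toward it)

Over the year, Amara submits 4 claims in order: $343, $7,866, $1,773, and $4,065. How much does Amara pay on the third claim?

Claim 1 ($343): entire amount goes to the deductible. Patient pays $343; OOP now $343.
Claim 2 ($7,866): $1,494 finishes the deductible; $6,372 goes to coinsurance; patient's 30% is $1,911.60. Cost to patient: $3,405.60. OOP to date $3,748.60.
Claim 3 ($1,773): 30% coinsurance on $1,773 = $531.90. Cost to patient: $531.90. OOP to date $4,280.50.

$531.90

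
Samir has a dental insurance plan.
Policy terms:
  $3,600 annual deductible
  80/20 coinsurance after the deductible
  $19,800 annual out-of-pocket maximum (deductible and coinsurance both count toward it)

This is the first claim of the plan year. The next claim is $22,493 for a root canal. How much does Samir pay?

The full $3,600 deductible is still open; $3,600 of this bill applies to it.
The remaining $18,893 (= $22,493 − $3,600) moves to coinsurance.
Coinsurance: $18,893 × 20% = $3,778.60.
That puts the patient's cost at $3,600 + $3,778.60 = $7,378.60 before any cap.
Total out-of-pocket so far would be $0 + $7,378.60 = $7,378.60, below the $19,800 cap — no reduction.

$7,378.60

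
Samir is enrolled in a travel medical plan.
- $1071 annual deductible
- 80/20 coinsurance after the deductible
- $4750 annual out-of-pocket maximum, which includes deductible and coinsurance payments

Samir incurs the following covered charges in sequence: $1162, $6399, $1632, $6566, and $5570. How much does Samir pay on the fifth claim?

$741.40

#1 ($1162): $1071 finishes the deductible; $91 goes to coinsurance; coinsurance $91 × 20% = $18.20. Traveler owes $1089.20 (running OOP $1089.20).
#2 ($6399): deductible already satisfied, so traveler's share is 20% × $6399 = $1279.80. Traveler pays $1279.80; OOP now $2369.
#3 ($1632): 20% coinsurance on $1632 = $326.40. Traveler pays $326.40; OOP now $2695.40.
#4 ($6566): 20% coinsurance on $6566 = $1313.20. Traveler pays $1313.20; OOP now $4008.60.
#5 ($5570): 20% coinsurance on $5570 = $1114. OOP would hit $5122.60 > $4750, so the cap limits the traveler to $4750 − $4008.60 = $741.40.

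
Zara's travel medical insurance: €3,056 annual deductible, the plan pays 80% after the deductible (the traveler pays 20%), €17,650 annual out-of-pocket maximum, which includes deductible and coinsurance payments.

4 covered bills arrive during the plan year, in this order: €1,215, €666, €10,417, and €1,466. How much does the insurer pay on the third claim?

€7,393.60

Bill 1, €1,215: entire amount goes to the deductible. Traveler pays €1,215; OOP now €1,215. Insurer: €1,215 − €1,215 = €0.
Bill 2, €666: fully absorbed by the deductible. Cost to traveler: €666. OOP to date €1,881. Insurer: €666 − €666 = €0.
Bill 3, €10,417: €1,175 finishes the deductible; €9,242 goes to coinsurance; 20% of €9,242 = €1,848.40. Traveler owes €3,023.40 (running OOP €4,904.40). Plan pays €10,417 − €3,023.40 = €7,393.60.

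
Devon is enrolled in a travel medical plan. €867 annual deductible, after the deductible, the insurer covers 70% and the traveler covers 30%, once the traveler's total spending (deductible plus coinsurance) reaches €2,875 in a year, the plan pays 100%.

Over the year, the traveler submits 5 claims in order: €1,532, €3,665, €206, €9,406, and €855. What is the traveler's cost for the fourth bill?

Claim 1 (€1,532): €867 finishes the deductible; €665 goes to coinsurance; 30% of €665 = €199.50. Traveler owes €1,066.50 (running OOP €1,066.50).
Claim 2 (€3,665): deductible already satisfied, so traveler's share is 30% × €3,665 = €1,099.50. Traveler pays €1,099.50; OOP now €2,166.
Claim 3 (€206): deductible met; 30% of €206 = €61.80. Traveler owes €61.80 (running OOP €2,227.80).
Claim 4 (€9,406): 30% coinsurance on €9,406 = €2,821.80. That would push OOP to €5,049.60, over the €2,875 cap, so traveler pays €2,875 − €2,227.80 = €647.20.

€647.20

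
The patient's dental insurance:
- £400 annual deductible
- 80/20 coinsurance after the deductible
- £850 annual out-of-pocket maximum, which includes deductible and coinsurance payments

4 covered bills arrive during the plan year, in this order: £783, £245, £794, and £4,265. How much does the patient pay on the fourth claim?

Claim 1 (£783): £400 finishes the deductible; £383 goes to coinsurance; 20% of £383 = £76.60. Patient owes £476.60 (running OOP £476.60).
Claim 2 (£245): deductible met; 20% of £245 = £49. Cost to patient: £49. OOP to date £525.60.
Claim 3 (£794): deductible already satisfied, so patient's share is 20% × £794 = £158.80. Patient owes £158.80 (running OOP £684.40).
Claim 4 (£4,265): deductible met; 20% of £4,265 = £853. Adding that to £684.40 gives £1,537.40, past the £850 cap; patient pays only £850 − £684.40 = £165.60.

£165.60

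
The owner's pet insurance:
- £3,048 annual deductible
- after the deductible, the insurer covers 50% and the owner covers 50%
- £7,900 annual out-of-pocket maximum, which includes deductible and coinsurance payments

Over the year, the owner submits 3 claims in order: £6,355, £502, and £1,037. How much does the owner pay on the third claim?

Claim 1 — £6,355: £3,048 finishes the deductible; £3,307 goes to coinsurance; owner's 50% is £1,653.50. Owner pays £4,701.50; OOP now £4,701.50.
Claim 2 — £502: deductible met; 50% of £502 = £251. Owner owes £251 (running OOP £4,952.50).
Claim 3 — £1,037: deductible already satisfied, so owner's share is 50% × £1,037 = £518.50. Cost to owner: £518.50. OOP to date £5,471.

£518.50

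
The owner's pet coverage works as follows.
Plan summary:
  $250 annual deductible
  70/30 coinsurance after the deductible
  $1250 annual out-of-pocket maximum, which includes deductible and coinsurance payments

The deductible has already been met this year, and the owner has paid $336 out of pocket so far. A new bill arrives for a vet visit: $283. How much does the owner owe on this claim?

$84.90

The deductible is already satisfied, so the full bill goes to coinsurance.
30% of $283 = $84.90 falls to the owner.
Cumulative spending $336 + $84.90 = $420.90 stays under the $1250 maximum.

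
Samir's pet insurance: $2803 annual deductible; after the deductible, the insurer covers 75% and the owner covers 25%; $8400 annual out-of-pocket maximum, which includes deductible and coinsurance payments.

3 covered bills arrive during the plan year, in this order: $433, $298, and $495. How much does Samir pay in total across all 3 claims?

Claim 1 ($433): all of it applies to the deductible. Owner pays $433; OOP now $433.
Claim 2 ($298): all of it applies to the deductible. Cost to owner: $298. OOP to date $731.
Claim 3 ($495): entire amount goes to the deductible. Cost to owner: $495. OOP to date $1226.
Total paid by the owner: $433 + $298 + $495 = $1226.

$1226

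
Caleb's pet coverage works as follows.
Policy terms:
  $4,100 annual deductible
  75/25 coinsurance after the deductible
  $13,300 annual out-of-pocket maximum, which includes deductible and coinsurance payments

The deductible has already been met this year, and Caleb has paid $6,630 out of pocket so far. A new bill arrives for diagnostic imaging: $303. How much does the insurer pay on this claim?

With the deductible met, the entire $303 is subject to coinsurance.
Coinsurance: $303 × 25% = $75.75.
Year-to-date out-of-pocket becomes $6,630 + $75.75 = $6,705.75, still under the $13,300 maximum, so no cap applies.
Insurer pays the balance: $303 − $75.75 = $227.25.

$227.25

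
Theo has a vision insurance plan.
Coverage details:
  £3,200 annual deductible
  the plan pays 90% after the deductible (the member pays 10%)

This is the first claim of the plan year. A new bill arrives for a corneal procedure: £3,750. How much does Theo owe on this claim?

£3,255

Nothing has been paid toward the £3,200 deductible, so the first £3,200 of this charge is applied there.
After the £3,200 deductible portion, £3,750 − £3,200 = £550 is subject to coinsurance.
Coinsurance: £550 × 10% = £55.
Member responsibility: £3,200 + £55 = £3,255.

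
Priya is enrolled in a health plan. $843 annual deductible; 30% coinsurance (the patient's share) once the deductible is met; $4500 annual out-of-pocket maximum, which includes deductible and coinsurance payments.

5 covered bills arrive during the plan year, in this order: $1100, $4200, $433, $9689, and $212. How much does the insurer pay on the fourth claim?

$7499

#1 ($1100): $843 finishes the deductible; $257 goes to coinsurance; 30% of $257 = $77.10. Cost to patient: $920.10. OOP to date $920.10. Insurer: $1100 − $920.10 = $179.90.
#2 ($4200): deductible already satisfied, so patient's share is 30% × $4200 = $1260. Patient pays $1260; OOP now $2180.10. Insurer: $4200 − $1260 = $2940.
#3 ($433): 30% coinsurance on $433 = $129.90. Patient owes $129.90 (running OOP $2310). Insurer: $433 − $129.90 = $303.10.
#4 ($9689): 30% coinsurance on $9689 = $2906.70. OOP would hit $5216.70 > $4500, so the cap limits the patient to $4500 − $2310 = $2190. Insurer: $9689 − $2190 = $7499.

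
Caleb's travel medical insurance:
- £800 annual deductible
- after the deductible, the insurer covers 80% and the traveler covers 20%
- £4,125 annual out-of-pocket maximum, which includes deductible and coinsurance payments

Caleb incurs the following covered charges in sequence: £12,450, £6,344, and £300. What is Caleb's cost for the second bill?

Bill 1, £12,450: £800 to deductible, leaving £11,650; traveler's 20% is £2,330. Traveler owes £3,130 (running OOP £3,130).
Bill 2, £6,344: deductible already satisfied, so traveler's share is 20% × £6,344 = £1,268.80. OOP would hit £4,398.80 > £4,125, so the cap limits the traveler to £4,125 − £3,130 = £995.

£995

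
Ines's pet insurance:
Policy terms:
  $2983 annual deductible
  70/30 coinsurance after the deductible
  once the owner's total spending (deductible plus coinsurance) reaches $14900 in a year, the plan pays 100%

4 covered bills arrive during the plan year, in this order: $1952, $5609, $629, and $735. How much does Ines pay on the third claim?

$188.70

Claim 1 ($1952): all of it applies to the deductible. Owner owes $1952 (running OOP $1952).
Claim 2 ($5609): deductible takes $1031, $4578 remains; 30% of $4578 = $1373.40. Owner pays $2404.40; OOP now $4356.40.
Claim 3 ($629): deductible met; 30% of $629 = $188.70. Owner pays $188.70; OOP now $4545.10.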